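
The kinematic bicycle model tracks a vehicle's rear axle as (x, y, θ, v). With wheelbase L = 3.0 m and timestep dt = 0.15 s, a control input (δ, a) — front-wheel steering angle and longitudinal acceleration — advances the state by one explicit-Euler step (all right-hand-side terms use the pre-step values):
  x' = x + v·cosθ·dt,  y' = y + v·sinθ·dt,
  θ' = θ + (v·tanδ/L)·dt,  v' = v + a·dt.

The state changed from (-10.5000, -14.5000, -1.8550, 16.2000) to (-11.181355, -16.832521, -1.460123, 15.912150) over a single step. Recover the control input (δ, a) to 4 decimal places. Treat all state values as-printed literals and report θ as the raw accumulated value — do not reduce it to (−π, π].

δ = 0.4536, a = -1.9190

a = (v'−v)/dt = (-0.287850)/0.15 = -1.9190
Δθ = θ'−θ = 0.394877;  (v·dt/L) = 16.2000·0.15/3.0 = 0.810000
tan δ = Δθ·L/(v·dt) = 0.487502  →  δ = 0.4536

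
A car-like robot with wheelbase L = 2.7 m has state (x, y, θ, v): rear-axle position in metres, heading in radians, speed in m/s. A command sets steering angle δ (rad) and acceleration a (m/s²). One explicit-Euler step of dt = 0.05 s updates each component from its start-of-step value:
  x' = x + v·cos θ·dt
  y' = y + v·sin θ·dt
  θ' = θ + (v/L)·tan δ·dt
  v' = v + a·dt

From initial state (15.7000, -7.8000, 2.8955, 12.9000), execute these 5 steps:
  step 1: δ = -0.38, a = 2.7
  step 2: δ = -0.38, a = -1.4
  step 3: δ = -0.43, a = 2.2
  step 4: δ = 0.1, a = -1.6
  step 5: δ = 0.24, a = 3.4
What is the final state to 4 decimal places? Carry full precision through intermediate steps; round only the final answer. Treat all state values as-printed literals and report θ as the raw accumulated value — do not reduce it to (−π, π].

after step 1 (δ=-0.38, a=2.7): (15.074433, -7.642868, 2.800085, 13.035000)
after step 2 (δ=-0.38, a=-1.4): (14.460321, -7.424591, 2.703671, 12.965000)
after step 3 (δ=-0.43, a=2.2): (13.873243, -7.149695, 2.593559, 13.075000)
after step 4 (δ=0.1, a=-1.6): (13.315234, -6.809085, 2.617853, 12.995000)
after step 5 (δ=0.24, a=3.4): (12.752580, -6.484131, 2.676744, 13.165000)

(12.7526, -6.4841, 2.6767, 13.1650)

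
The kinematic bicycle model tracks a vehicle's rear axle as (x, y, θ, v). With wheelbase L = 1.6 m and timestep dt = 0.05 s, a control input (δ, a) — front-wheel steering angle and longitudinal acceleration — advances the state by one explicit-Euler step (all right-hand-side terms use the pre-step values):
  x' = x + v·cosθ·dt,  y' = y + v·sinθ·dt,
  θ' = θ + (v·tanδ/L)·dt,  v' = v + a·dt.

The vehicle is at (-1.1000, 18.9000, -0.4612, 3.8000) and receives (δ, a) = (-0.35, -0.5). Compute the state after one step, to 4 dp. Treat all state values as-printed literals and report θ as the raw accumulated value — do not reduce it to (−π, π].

(-0.9299, 18.8154, -0.5045, 3.7750)

x' = -1.1000 + 3.8000·cos(-0.4612)·0.05 = -0.9299
y' = 18.9000 + 3.8000·sin(-0.4612)·0.05 = 18.8154
θ' = -0.4612 + (3.8000/1.6)·tan(-0.35)·0.05 = -0.5045
v' = 3.8000 − 0.5000·0.05 = 3.7750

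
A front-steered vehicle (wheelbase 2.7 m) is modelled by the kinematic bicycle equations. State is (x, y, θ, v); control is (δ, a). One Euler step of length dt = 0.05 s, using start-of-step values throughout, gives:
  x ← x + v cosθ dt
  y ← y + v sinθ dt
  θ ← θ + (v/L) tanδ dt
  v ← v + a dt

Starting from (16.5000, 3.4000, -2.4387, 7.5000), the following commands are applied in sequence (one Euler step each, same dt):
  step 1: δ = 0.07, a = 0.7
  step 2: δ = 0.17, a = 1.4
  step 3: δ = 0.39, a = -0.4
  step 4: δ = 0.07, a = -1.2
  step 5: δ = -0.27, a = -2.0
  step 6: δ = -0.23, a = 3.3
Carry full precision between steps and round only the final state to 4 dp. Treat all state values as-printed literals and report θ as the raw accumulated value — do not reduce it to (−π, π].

(14.8528, 1.8569, -2.4080, 7.5900)

after step 1 (δ=0.07, a=0.7): (16.213884, 3.157590, -2.428962, 7.535000)
after step 2 (δ=0.17, a=1.4): (15.928818, 2.911261, -2.405009, 7.605000)
after step 3 (δ=0.39, a=-0.4): (15.647141, 2.655823, -2.347119, 7.585000)
after step 4 (δ=0.07, a=-1.2): (15.381416, 2.385231, -2.337271, 7.525000)
after step 5 (δ=-0.27, a=-2.0): (15.120449, 2.114195, -2.375837, 7.425000)
after step 6 (δ=-0.23, a=3.3): (14.852830, 1.856888, -2.408032, 7.590000)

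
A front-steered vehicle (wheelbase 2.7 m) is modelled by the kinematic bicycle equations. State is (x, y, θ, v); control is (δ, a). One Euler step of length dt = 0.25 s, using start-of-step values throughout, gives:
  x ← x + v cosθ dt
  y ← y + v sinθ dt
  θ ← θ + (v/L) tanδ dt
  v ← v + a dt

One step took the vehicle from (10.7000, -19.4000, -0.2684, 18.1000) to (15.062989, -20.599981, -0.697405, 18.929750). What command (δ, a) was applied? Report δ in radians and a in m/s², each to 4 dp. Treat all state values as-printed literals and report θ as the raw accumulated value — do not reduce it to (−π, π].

δ = -0.2506, a = 3.3190

a = (v'−v)/dt = (0.829750)/0.25 = 3.3190
Δθ = θ'−θ = -0.429005;  (v·dt/L) = 18.1000·0.25/2.7 = 1.675926
tan δ = Δθ·L/(v·dt) = -0.255981  →  δ = -0.2506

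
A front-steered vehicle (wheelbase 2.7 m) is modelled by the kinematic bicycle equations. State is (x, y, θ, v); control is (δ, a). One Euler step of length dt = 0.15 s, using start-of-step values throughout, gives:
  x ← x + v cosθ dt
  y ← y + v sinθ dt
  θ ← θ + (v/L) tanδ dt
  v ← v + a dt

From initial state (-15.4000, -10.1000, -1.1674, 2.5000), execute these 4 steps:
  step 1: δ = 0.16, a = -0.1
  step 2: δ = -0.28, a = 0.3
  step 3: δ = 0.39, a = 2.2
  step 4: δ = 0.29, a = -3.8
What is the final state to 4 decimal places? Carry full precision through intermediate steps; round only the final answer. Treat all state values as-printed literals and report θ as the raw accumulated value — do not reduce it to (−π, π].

after step 1 (δ=0.16, a=-0.1): (-15.252796, -10.444900, -1.144986, 2.485000)
after step 2 (δ=-0.28, a=0.3): (-15.098828, -10.784365, -1.184685, 2.530000)
after step 3 (δ=0.39, a=2.2): (-14.955913, -11.135926, -1.126909, 2.860000)
after step 4 (δ=0.29, a=-3.8): (-14.771677, -11.523351, -1.079494, 2.290000)

(-14.7717, -11.5234, -1.0795, 2.2900)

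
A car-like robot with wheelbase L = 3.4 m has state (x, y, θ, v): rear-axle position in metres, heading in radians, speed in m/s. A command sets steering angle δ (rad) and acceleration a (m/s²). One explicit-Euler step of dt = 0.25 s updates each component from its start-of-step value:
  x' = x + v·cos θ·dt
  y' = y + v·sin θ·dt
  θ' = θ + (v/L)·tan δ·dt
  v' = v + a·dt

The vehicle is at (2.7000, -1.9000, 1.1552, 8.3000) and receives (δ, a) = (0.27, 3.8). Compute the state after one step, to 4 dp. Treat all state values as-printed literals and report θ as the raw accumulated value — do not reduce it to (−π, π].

x' = 2.7000 + 8.3000·cos(1.1552)·0.25 = 3.5378
y' = -1.9000 + 8.3000·sin(1.1552)·0.25 = -0.0016
θ' = 1.1552 + (8.3000/3.4)·tan(0.27)·0.25 = 1.3241
v' = 8.3000 + 3.8000·0.25 = 9.2500

(3.5378, -0.0016, 1.3241, 9.2500)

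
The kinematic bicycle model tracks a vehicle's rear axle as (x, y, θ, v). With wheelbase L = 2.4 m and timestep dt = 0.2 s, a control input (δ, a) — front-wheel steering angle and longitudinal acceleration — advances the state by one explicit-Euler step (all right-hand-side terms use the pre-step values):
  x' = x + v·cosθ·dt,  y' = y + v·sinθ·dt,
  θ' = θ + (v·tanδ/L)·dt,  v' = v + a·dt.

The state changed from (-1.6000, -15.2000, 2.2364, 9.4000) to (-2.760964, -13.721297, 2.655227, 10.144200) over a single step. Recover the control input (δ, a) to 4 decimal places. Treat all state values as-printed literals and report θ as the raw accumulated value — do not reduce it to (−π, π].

δ = 0.4910, a = 3.7210

a = (v'−v)/dt = (0.744200)/0.2 = 3.7210
Δθ = θ'−θ = 0.418827;  (v·dt/L) = 9.4000·0.2/2.4 = 0.783333
tan δ = Δθ·L/(v·dt) = 0.534673  →  δ = 0.4910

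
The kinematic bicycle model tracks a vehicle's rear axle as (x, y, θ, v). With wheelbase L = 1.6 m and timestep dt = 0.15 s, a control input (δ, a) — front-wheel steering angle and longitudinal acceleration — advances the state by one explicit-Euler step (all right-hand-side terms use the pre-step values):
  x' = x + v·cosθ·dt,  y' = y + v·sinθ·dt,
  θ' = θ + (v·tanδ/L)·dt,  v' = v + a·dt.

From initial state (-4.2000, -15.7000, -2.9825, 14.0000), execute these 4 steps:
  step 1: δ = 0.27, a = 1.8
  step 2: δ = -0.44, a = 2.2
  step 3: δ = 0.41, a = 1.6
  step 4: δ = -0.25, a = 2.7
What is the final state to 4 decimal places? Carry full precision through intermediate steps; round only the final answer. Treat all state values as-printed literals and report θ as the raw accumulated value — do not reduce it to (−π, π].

after step 1 (δ=0.27, a=1.8): (-6.273480, -16.032687, -2.619255, 14.270000)
after step 2 (δ=-0.44, a=2.2): (-8.128556, -17.100598, -3.249071, 14.600000)
after step 3 (δ=0.41, a=1.6): (-10.305919, -16.865674, -2.654170, 14.840000)
after step 4 (δ=-0.25, a=2.7): (-12.272685, -17.908222, -3.009414, 15.245000)

(-12.2727, -17.9082, -3.0094, 15.2450)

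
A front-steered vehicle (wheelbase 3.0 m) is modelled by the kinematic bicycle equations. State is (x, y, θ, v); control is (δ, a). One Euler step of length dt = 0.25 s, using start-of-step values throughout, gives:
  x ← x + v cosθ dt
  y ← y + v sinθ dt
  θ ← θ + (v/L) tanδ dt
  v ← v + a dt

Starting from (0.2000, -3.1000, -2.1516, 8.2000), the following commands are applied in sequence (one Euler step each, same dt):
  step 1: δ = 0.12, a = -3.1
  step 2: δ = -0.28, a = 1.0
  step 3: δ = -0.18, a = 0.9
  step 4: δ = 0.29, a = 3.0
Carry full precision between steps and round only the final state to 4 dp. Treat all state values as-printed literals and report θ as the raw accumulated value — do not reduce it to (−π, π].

after step 1 (δ=0.12, a=-3.1): (-0.924827, -4.813845, -2.069204, 7.425000)
after step 2 (δ=-0.28, a=1.0): (-1.812166, -6.444273, -2.247128, 7.675000)
after step 3 (δ=-0.18, a=0.9): (-3.013182, -7.940656, -2.363513, 7.900000)
after step 4 (δ=0.29, a=3.0): (-4.419901, -9.326933, -2.167058, 8.650000)

(-4.4199, -9.3269, -2.1671, 8.6500)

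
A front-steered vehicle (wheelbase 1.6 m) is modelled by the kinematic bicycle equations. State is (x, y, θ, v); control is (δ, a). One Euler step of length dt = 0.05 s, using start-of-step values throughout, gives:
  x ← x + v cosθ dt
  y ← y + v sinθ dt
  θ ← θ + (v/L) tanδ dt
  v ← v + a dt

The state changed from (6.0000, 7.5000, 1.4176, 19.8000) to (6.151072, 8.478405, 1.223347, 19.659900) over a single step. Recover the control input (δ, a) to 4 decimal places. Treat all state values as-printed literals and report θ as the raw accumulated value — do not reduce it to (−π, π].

a = (v'−v)/dt = (-0.140100)/0.05 = -2.8020
Δθ = θ'−θ = -0.194253;  (v·dt/L) = 19.8000·0.05/1.6 = 0.618750
tan δ = Δθ·L/(v·dt) = -0.313944  →  δ = -0.3042

δ = -0.3042, a = -2.8020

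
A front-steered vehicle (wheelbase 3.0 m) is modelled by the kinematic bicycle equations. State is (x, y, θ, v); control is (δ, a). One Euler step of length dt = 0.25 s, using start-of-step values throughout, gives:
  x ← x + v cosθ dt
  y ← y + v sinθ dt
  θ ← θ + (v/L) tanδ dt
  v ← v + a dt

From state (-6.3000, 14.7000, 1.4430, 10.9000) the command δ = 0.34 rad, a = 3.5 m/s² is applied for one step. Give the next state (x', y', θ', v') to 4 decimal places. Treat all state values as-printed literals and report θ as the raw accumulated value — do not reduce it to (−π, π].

x' = -6.3000 + 10.9000·cos(1.4430)·0.25 = -5.9527
y' = 14.7000 + 10.9000·sin(1.4430)·0.25 = 17.4028
θ' = 1.4430 + (10.9000/3.0)·tan(0.34)·0.25 = 1.7643
v' = 10.9000 + 3.5000·0.25 = 11.7750

(-5.9527, 17.4028, 1.7643, 11.7750)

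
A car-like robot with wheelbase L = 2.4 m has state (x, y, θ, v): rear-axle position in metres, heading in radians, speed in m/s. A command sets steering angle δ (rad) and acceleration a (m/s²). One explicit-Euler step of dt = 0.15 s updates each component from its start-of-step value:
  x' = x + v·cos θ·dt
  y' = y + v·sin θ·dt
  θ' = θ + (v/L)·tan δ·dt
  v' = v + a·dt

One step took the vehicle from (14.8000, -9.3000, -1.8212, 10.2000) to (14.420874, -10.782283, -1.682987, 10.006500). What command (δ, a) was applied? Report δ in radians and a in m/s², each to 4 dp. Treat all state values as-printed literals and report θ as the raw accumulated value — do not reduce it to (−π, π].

a = (v'−v)/dt = (-0.193500)/0.15 = -1.2900
Δθ = θ'−θ = 0.138213;  (v·dt/L) = 10.2000·0.15/2.4 = 0.637500
tan δ = Δθ·L/(v·dt) = 0.216805  →  δ = 0.2135

δ = 0.2135, a = -1.2900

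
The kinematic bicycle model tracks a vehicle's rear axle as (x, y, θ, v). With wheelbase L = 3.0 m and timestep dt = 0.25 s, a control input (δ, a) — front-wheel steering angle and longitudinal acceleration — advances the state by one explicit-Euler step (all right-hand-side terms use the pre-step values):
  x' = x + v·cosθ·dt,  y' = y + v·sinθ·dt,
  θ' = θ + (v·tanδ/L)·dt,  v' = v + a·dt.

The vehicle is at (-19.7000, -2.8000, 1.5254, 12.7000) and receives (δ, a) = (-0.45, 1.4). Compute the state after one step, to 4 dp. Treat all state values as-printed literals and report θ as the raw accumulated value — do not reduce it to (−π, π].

(-19.5559, 0.3717, 1.0142, 13.0500)

x' = -19.7000 + 12.7000·cos(1.5254)·0.25 = -19.5559
y' = -2.8000 + 12.7000·sin(1.5254)·0.25 = 0.3717
θ' = 1.5254 + (12.7000/3.0)·tan(-0.45)·0.25 = 1.0142
v' = 12.7000 + 1.4000·0.25 = 13.0500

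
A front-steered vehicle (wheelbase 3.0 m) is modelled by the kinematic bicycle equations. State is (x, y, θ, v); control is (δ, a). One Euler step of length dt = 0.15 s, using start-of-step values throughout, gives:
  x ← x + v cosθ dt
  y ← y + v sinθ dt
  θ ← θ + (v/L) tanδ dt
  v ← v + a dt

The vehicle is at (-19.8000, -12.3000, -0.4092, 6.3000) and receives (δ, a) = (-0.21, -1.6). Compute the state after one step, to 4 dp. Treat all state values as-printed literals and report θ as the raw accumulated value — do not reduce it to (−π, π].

x' = -19.8000 + 6.3000·cos(-0.4092)·0.15 = -18.9330
y' = -12.3000 + 6.3000·sin(-0.4092)·0.15 = -12.6760
θ' = -0.4092 + (6.3000/3.0)·tan(-0.21)·0.15 = -0.4763
v' = 6.3000 − 1.6000·0.15 = 6.0600

(-18.9330, -12.6760, -0.4763, 6.0600)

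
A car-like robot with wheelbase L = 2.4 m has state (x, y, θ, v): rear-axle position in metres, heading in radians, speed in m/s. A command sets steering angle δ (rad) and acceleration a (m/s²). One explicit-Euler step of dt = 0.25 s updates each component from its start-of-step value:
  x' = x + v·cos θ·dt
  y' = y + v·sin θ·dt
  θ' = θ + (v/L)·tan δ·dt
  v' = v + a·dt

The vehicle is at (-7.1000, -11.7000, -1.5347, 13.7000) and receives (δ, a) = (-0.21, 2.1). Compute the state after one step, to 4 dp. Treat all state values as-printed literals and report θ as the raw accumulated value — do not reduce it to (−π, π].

(-6.9764, -15.1228, -1.8389, 14.2250)

x' = -7.1000 + 13.7000·cos(-1.5347)·0.25 = -6.9764
y' = -11.7000 + 13.7000·sin(-1.5347)·0.25 = -15.1228
θ' = -1.5347 + (13.7000/2.4)·tan(-0.21)·0.25 = -1.8389
v' = 13.7000 + 2.1000·0.25 = 14.2250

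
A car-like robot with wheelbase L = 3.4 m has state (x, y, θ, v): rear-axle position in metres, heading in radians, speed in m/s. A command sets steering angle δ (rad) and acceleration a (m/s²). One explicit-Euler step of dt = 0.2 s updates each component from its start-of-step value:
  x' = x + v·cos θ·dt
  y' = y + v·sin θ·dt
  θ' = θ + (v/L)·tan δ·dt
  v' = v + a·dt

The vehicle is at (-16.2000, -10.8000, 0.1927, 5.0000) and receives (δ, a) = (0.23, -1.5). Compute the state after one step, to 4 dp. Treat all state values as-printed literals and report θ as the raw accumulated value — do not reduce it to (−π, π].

(-15.2185, -10.6085, 0.2616, 4.7000)

x' = -16.2000 + 5.0000·cos(0.1927)·0.2 = -15.2185
y' = -10.8000 + 5.0000·sin(0.1927)·0.2 = -10.6085
θ' = 0.1927 + (5.0000/3.4)·tan(0.23)·0.2 = 0.2616
v' = 5.0000 − 1.5000·0.2 = 4.7000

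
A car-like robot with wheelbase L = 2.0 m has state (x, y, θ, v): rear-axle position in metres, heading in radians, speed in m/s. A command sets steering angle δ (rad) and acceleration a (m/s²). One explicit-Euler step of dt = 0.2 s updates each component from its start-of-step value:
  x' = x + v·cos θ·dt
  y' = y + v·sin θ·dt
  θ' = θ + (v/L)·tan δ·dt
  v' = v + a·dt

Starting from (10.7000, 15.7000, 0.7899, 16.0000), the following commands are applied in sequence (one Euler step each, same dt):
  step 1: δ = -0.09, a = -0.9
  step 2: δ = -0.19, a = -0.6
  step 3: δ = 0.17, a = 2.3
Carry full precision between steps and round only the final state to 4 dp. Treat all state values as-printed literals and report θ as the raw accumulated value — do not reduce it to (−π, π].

(18.4388, 20.9273, 0.6108, 16.1600)

after step 1 (δ=-0.09, a=-0.9): (12.952532, 17.972905, 0.645510, 15.820000)
after step 2 (δ=-0.19, a=-0.6): (15.479914, 19.876386, 0.341260, 15.700000)
after step 3 (δ=0.17, a=2.3): (18.438842, 20.927265, 0.610761, 16.160000)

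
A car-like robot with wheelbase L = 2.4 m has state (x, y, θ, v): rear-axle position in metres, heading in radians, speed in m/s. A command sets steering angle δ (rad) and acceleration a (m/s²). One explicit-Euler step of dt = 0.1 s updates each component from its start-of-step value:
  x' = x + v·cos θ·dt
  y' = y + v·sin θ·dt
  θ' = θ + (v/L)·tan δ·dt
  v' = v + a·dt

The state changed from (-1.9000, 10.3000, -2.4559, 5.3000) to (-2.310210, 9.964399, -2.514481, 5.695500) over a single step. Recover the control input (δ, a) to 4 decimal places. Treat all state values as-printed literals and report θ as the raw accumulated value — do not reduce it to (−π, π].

δ = -0.2593, a = 3.9550

a = (v'−v)/dt = (0.395500)/0.1 = 3.9550
Δθ = θ'−θ = -0.058581;  (v·dt/L) = 5.3000·0.1/2.4 = 0.220833
tan δ = Δθ·L/(v·dt) = -0.265272  →  δ = -0.2593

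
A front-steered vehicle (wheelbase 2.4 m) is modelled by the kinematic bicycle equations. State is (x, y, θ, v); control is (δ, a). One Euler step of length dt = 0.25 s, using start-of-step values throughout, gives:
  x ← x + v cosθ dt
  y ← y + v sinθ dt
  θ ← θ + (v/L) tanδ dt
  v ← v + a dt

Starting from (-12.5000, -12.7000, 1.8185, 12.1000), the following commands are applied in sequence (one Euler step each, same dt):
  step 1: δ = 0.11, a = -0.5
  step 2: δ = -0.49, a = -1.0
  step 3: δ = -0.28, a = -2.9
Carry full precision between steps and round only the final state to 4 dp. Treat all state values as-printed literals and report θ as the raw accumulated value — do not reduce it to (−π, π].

after step 1 (δ=0.11, a=-0.5): (-13.241665, -9.767329, 1.957708, 11.975000)
after step 2 (δ=-0.49, a=-1.0): (-14.371296, -6.994880, 1.292362, 11.725000)
after step 3 (δ=-0.28, a=-2.9): (-13.565639, -4.176522, 0.941156, 11.000000)

(-13.5656, -4.1765, 0.9412, 11.0000)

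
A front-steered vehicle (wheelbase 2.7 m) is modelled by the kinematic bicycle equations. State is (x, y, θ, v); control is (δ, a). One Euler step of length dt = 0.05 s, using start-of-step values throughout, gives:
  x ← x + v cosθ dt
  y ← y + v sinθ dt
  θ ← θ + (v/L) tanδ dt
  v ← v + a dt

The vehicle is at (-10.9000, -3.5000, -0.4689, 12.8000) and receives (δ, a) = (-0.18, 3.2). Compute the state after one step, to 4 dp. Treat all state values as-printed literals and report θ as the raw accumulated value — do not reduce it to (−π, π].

x' = -10.9000 + 12.8000·cos(-0.4689)·0.05 = -10.3291
y' = -3.5000 + 12.8000·sin(-0.4689)·0.05 = -3.7892
θ' = -0.4689 + (12.8000/2.7)·tan(-0.18)·0.05 = -0.5120
v' = 12.8000 + 3.2000·0.05 = 12.9600

(-10.3291, -3.7892, -0.5120, 12.9600)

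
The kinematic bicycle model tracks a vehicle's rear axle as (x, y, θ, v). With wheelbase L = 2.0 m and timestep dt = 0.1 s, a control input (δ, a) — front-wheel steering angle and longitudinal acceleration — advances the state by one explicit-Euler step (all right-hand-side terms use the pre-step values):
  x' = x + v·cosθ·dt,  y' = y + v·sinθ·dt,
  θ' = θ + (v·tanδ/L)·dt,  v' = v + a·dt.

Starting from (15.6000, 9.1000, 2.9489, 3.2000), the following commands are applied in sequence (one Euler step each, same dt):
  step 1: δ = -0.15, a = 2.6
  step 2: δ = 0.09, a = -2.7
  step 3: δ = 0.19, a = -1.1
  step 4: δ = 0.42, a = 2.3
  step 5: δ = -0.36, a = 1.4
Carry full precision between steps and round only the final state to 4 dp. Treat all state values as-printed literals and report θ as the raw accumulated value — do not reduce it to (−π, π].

(14.0027, 9.3854, 2.9775, 3.4500)

after step 1 (δ=-0.15, a=2.6): (15.285923, 9.161281, 2.924718, 3.460000)
after step 2 (δ=0.09, a=-2.7): (14.948028, 9.235732, 2.940331, 3.190000)
after step 3 (δ=0.19, a=-1.1): (14.635467, 9.299502, 2.971006, 3.080000)
after step 4 (δ=0.42, a=2.3): (14.331937, 9.351789, 3.039778, 3.310000)
after step 5 (δ=-0.36, a=1.4): (14.002651, 9.385431, 2.977483, 3.450000)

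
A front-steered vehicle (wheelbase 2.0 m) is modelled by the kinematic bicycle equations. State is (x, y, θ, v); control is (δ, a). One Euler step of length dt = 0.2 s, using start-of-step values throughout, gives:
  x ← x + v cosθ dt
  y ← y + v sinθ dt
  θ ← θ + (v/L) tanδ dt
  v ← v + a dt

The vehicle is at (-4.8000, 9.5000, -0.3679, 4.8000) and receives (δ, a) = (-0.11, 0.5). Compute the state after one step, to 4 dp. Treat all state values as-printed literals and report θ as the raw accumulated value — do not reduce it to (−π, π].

(-3.9042, 9.1547, -0.4209, 4.9000)

x' = -4.8000 + 4.8000·cos(-0.3679)·0.2 = -3.9042
y' = 9.5000 + 4.8000·sin(-0.3679)·0.2 = 9.1547
θ' = -0.3679 + (4.8000/2.0)·tan(-0.11)·0.2 = -0.4209
v' = 4.8000 + 0.5000·0.2 = 4.9000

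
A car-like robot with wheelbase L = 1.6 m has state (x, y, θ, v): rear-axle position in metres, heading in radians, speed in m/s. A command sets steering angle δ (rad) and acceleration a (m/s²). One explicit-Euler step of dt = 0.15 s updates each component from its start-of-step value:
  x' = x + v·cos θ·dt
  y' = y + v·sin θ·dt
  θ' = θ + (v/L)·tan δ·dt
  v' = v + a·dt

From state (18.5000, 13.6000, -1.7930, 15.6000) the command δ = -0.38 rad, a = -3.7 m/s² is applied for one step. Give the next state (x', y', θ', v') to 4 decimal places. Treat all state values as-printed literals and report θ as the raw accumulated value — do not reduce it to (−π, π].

x' = 18.5000 + 15.6000·cos(-1.7930)·0.15 = 17.9843
y' = 13.6000 + 15.6000·sin(-1.7930)·0.15 = 11.3175
θ' = -1.7930 + (15.6000/1.6)·tan(-0.38)·0.15 = -2.3771
v' = 15.6000 − 3.7000·0.15 = 15.0450

(17.9843, 11.3175, -2.3771, 15.0450)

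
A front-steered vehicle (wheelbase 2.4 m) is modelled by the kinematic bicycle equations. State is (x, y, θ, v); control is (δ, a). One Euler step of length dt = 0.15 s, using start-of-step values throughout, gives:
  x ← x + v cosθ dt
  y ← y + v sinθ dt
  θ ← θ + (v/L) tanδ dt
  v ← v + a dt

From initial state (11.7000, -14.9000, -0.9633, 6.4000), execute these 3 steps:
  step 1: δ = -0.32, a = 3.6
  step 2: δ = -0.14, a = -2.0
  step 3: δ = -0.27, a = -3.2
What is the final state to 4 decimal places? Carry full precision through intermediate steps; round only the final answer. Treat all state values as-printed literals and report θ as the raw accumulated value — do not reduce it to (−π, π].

(13.1245, -17.5259, -1.2718, 6.1600)

after step 1 (δ=-0.32, a=3.6): (12.247981, -15.688237, -1.095856, 6.940000)
after step 2 (δ=-0.14, a=-2.0): (12.724015, -16.614019, -1.156981, 6.640000)
after step 3 (δ=-0.27, a=-3.2): (13.124513, -17.525949, -1.271835, 6.160000)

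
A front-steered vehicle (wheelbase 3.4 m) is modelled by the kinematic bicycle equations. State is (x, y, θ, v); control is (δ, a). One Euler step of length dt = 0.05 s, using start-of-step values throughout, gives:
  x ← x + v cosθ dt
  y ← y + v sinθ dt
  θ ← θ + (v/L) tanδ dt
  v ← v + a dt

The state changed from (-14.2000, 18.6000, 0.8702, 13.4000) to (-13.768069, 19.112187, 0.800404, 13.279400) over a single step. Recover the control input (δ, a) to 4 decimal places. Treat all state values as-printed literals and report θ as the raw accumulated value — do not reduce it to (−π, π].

a = (v'−v)/dt = (-0.120600)/0.05 = -2.4120
Δθ = θ'−θ = -0.069796;  (v·dt/L) = 13.4000·0.05/3.4 = 0.197059
tan δ = Δθ·L/(v·dt) = -0.354189  →  δ = -0.3404

δ = -0.3404, a = -2.4120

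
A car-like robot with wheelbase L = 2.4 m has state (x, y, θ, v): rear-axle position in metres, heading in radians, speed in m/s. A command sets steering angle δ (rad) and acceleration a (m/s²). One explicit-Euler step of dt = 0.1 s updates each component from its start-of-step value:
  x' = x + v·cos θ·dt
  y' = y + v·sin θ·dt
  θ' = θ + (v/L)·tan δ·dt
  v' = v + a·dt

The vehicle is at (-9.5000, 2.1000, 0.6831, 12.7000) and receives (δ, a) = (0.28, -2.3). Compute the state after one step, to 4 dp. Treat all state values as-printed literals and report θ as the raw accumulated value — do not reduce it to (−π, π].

(-8.5150, 2.9016, 0.8353, 12.4700)

x' = -9.5000 + 12.7000·cos(0.6831)·0.1 = -8.5150
y' = 2.1000 + 12.7000·sin(0.6831)·0.1 = 2.9016
θ' = 0.6831 + (12.7000/2.4)·tan(0.28)·0.1 = 0.8353
v' = 12.7000 − 2.3000·0.1 = 12.4700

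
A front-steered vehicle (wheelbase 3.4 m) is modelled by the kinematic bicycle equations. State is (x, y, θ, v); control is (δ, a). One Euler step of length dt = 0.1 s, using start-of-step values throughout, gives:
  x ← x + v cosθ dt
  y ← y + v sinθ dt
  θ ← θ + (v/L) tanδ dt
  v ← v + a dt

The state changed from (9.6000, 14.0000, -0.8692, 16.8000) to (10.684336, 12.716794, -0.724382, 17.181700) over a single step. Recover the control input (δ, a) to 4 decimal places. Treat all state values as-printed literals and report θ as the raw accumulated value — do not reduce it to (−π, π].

a = (v'−v)/dt = (0.381700)/0.1 = 3.8170
Δθ = θ'−θ = 0.144818;  (v·dt/L) = 16.8000·0.1/3.4 = 0.494118
tan δ = Δθ·L/(v·dt) = 0.293084  →  δ = 0.2851

δ = 0.2851, a = 3.8170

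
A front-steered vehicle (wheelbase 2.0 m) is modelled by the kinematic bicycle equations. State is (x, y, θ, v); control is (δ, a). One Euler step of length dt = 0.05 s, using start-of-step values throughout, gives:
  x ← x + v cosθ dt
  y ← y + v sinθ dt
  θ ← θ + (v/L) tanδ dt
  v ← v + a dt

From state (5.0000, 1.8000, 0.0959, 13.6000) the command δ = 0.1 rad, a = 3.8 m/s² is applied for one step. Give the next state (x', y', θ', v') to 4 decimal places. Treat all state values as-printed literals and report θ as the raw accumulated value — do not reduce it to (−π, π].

(5.6769, 1.8651, 0.1300, 13.7900)

x' = 5.0000 + 13.6000·cos(0.0959)·0.05 = 5.6769
y' = 1.8000 + 13.6000·sin(0.0959)·0.05 = 1.8651
θ' = 0.0959 + (13.6000/2.0)·tan(0.1)·0.05 = 0.1300
v' = 13.6000 + 3.8000·0.05 = 13.7900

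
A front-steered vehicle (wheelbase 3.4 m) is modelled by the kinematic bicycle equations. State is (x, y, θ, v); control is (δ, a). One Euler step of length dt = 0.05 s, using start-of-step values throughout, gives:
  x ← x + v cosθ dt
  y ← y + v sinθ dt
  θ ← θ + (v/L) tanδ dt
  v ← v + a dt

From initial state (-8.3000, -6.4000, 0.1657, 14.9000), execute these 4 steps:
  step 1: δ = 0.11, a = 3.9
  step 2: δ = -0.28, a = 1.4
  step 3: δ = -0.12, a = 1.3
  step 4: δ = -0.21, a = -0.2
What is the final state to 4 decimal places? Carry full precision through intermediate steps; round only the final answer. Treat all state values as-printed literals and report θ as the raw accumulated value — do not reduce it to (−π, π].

after step 1 (δ=0.11, a=3.9): (-7.565204, -6.277118, 0.189901, 15.095000)
after step 2 (δ=-0.28, a=1.4): (-6.824022, -6.134650, 0.126068, 15.165000)
after step 3 (δ=-0.12, a=1.3): (-6.071790, -6.039312, 0.099177, 15.230000)
after step 4 (δ=-0.21, a=-0.2): (-5.314032, -5.963913, 0.051439, 15.220000)

(-5.3140, -5.9639, 0.0514, 15.2200)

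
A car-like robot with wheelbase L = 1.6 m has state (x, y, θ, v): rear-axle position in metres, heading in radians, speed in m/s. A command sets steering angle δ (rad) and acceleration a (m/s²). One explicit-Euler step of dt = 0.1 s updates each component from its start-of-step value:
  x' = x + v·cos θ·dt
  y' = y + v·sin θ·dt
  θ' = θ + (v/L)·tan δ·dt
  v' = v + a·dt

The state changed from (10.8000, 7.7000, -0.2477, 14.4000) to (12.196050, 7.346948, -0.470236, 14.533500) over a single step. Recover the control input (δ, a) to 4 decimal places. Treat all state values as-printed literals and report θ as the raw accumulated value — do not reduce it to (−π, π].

a = (v'−v)/dt = (0.133500)/0.1 = 1.3350
Δθ = θ'−θ = -0.222536;  (v·dt/L) = 14.4000·0.1/1.6 = 0.900000
tan δ = Δθ·L/(v·dt) = -0.247262  →  δ = -0.2424

δ = -0.2424, a = 1.3350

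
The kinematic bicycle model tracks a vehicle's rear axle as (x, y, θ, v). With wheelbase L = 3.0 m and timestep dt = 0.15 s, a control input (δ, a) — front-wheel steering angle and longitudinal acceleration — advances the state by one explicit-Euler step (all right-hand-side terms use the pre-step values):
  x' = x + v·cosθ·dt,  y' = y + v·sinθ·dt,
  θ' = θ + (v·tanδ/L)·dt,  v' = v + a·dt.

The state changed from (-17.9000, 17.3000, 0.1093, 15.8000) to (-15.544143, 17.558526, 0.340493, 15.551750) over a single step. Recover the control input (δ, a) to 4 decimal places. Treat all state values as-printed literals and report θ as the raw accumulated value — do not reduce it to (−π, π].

δ = 0.2847, a = -1.6550

a = (v'−v)/dt = (-0.248250)/0.15 = -1.6550
Δθ = θ'−θ = 0.231193;  (v·dt/L) = 15.8000·0.15/3.0 = 0.790000
tan δ = Δθ·L/(v·dt) = 0.292649  →  δ = 0.2847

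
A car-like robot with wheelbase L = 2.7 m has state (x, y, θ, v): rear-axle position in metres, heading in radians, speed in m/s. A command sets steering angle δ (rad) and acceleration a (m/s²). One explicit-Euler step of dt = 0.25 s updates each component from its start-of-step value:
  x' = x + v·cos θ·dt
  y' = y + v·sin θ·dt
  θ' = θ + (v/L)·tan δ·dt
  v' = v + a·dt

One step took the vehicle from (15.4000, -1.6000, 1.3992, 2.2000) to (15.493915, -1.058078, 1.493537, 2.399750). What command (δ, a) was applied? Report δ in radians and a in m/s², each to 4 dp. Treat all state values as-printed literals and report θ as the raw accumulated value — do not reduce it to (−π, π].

a = (v'−v)/dt = (0.199750)/0.25 = 0.7990
Δθ = θ'−θ = 0.094337;  (v·dt/L) = 2.2000·0.25/2.7 = 0.203704
tan δ = Δθ·L/(v·dt) = 0.463109  →  δ = 0.4337

δ = 0.4337, a = 0.7990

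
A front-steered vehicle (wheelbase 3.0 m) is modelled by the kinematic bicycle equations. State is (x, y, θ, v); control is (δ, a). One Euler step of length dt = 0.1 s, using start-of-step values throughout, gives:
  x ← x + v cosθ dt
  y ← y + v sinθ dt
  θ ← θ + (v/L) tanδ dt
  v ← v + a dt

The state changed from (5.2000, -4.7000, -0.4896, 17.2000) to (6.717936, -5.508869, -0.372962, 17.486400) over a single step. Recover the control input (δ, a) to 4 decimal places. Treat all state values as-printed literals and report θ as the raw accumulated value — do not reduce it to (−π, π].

a = (v'−v)/dt = (0.286400)/0.1 = 2.8640
Δθ = θ'−θ = 0.116638;  (v·dt/L) = 17.2000·0.1/3.0 = 0.573333
tan δ = Δθ·L/(v·dt) = 0.203438  →  δ = 0.2007

δ = 0.2007, a = 2.8640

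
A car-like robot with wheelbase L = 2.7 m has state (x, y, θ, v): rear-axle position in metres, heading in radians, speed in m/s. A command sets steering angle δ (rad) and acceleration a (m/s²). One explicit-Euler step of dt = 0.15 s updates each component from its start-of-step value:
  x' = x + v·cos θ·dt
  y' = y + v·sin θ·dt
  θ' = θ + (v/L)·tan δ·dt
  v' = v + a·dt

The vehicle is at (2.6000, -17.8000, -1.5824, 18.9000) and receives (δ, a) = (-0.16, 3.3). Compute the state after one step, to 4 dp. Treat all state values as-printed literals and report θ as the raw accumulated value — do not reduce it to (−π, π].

x' = 2.6000 + 18.9000·cos(-1.5824)·0.15 = 2.5671
y' = -17.8000 + 18.9000·sin(-1.5824)·0.15 = -20.6348
θ' = -1.5824 + (18.9000/2.7)·tan(-0.16)·0.15 = -1.7518
v' = 18.9000 + 3.3000·0.15 = 19.3950

(2.5671, -20.6348, -1.7518, 19.3950)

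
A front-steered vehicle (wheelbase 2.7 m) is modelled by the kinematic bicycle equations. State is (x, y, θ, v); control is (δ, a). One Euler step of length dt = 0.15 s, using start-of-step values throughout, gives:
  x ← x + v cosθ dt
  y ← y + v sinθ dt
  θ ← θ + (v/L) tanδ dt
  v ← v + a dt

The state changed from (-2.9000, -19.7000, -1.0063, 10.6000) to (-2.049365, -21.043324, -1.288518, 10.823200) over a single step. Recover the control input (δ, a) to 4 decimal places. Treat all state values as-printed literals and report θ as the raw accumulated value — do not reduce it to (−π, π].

δ = -0.4469, a = 1.4880

a = (v'−v)/dt = (0.223200)/0.15 = 1.4880
Δθ = θ'−θ = -0.282218;  (v·dt/L) = 10.6000·0.15/2.7 = 0.588889
tan δ = Δθ·L/(v·dt) = -0.479238  →  δ = -0.4469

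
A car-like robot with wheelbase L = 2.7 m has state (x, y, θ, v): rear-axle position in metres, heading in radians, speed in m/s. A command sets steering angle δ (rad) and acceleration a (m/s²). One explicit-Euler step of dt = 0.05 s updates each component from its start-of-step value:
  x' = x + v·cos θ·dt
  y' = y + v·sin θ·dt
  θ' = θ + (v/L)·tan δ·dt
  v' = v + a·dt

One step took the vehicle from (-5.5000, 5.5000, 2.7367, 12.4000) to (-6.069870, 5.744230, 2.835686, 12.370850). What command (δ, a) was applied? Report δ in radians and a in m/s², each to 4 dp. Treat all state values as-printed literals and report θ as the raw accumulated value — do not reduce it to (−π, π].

a = (v'−v)/dt = (-0.029150)/0.05 = -0.5830
Δθ = θ'−θ = 0.098986;  (v·dt/L) = 12.4000·0.05/2.7 = 0.229630
tan δ = Δθ·L/(v·dt) = 0.431068  →  δ = 0.4070

δ = 0.4070, a = -0.5830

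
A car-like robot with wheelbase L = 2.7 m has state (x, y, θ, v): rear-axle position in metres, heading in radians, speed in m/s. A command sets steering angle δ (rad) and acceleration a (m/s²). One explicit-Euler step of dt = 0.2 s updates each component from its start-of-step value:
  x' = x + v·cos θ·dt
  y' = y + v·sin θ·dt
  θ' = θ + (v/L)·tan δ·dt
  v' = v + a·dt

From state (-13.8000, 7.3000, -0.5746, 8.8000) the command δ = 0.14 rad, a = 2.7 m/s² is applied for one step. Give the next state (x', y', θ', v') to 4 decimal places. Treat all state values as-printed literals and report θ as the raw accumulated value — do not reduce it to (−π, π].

x' = -13.8000 + 8.8000·cos(-0.5746)·0.2 = -12.3226
y' = 7.3000 + 8.8000·sin(-0.5746)·0.2 = 6.3434
θ' = -0.5746 + (8.8000/2.7)·tan(0.14)·0.2 = -0.4827
v' = 8.8000 + 2.7000·0.2 = 9.3400

(-12.3226, 6.3434, -0.4827, 9.3400)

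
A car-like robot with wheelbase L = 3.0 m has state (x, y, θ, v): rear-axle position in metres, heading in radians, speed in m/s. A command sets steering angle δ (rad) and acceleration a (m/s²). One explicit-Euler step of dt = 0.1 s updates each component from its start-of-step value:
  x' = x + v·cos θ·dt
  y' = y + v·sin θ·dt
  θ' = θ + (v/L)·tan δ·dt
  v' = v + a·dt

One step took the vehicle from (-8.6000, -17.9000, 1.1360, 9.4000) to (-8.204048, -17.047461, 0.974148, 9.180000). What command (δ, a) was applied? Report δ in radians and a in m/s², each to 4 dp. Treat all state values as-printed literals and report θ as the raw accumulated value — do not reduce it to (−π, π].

δ = -0.4768, a = -2.2000

a = (v'−v)/dt = (-0.220000)/0.1 = -2.2000
Δθ = θ'−θ = -0.161852;  (v·dt/L) = 9.4000·0.1/3.0 = 0.313333
tan δ = Δθ·L/(v·dt) = -0.516549  →  δ = -0.4768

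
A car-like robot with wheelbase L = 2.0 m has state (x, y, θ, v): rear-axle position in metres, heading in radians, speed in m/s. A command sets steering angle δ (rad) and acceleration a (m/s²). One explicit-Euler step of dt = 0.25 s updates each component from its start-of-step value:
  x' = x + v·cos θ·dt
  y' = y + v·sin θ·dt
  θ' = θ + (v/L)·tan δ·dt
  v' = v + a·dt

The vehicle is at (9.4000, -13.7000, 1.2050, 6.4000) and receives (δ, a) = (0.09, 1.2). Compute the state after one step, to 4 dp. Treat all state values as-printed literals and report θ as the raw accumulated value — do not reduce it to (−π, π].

x' = 9.4000 + 6.4000·cos(1.2050)·0.25 = 9.9723
y' = -13.7000 + 6.4000·sin(1.2050)·0.25 = -12.2059
θ' = 1.2050 + (6.4000/2.0)·tan(0.09)·0.25 = 1.2772
v' = 6.4000 + 1.2000·0.25 = 6.7000

(9.9723, -12.2059, 1.2772, 6.7000)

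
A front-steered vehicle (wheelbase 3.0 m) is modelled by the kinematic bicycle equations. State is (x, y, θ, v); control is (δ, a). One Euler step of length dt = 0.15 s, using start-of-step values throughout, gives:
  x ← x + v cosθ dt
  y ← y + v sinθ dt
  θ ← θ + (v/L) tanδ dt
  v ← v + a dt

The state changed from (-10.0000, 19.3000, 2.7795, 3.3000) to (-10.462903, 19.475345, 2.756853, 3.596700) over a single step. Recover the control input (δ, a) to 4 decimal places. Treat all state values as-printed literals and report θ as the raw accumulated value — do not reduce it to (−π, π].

a = (v'−v)/dt = (0.296700)/0.15 = 1.9780
Δθ = θ'−θ = -0.022647;  (v·dt/L) = 3.3000·0.15/3.0 = 0.165000
tan δ = Δθ·L/(v·dt) = -0.137255  →  δ = -0.1364

δ = -0.1364, a = 1.9780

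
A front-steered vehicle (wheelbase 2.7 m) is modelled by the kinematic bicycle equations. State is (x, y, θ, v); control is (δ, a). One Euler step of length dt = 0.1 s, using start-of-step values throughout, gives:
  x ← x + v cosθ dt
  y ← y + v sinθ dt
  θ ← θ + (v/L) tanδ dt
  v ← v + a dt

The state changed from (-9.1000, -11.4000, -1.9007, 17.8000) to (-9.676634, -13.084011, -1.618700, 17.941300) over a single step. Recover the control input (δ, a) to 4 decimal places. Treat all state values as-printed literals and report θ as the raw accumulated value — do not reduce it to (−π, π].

δ = 0.4042, a = 1.4130

a = (v'−v)/dt = (0.141300)/0.1 = 1.4130
Δθ = θ'−θ = 0.282000;  (v·dt/L) = 17.8000·0.1/2.7 = 0.659259
tan δ = Δθ·L/(v·dt) = 0.427753  →  δ = 0.4042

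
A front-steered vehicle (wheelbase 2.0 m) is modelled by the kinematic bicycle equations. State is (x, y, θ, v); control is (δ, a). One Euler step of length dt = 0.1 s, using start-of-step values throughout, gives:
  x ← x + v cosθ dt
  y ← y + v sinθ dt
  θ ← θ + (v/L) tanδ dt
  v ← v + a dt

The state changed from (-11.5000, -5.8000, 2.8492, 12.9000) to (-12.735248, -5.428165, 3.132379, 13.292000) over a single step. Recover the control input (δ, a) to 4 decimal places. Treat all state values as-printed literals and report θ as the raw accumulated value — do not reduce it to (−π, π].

δ = 0.4137, a = 3.9200

a = (v'−v)/dt = (0.392000)/0.1 = 3.9200
Δθ = θ'−θ = 0.283179;  (v·dt/L) = 12.9000·0.1/2.0 = 0.645000
tan δ = Δθ·L/(v·dt) = 0.439037  →  δ = 0.4137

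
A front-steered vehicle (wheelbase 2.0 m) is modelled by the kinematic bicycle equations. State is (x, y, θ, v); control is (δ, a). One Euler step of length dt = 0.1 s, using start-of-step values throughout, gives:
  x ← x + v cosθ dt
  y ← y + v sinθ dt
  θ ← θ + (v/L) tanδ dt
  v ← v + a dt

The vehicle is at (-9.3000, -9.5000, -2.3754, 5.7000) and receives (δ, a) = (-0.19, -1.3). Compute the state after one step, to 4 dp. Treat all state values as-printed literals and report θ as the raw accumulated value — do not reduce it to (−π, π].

x' = -9.3000 + 5.7000·cos(-2.3754)·0.1 = -9.7107
y' = -9.5000 + 5.7000·sin(-2.3754)·0.1 = -9.8952
θ' = -2.3754 + (5.7000/2.0)·tan(-0.19)·0.1 = -2.4302
v' = 5.7000 − 1.3000·0.1 = 5.5700

(-9.7107, -9.8952, -2.4302, 5.5700)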